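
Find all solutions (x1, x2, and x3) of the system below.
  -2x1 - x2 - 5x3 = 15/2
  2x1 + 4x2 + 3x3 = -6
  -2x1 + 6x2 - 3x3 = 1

Row-reduce the augmented matrix:
R1 ← R1 / (-2).
R2 ← R2 − 2·R1.
R3 ← R3 + 2·R1.
R2 ← R2 / (3).
R1 ← R1 − 1/2·R2.
R3 ← R3 − 7·R2.
R3 ← R3 / (20/3).
R1 ← R1 − 17/6·R3.
R2 ← R2 + 2/3·R3.
Reading off the reduced rows gives x1 = 1/4, x2 = -1/2, x3 = -3/2.

x1 = 1/4, x2 = -1/2, x3 = -3/2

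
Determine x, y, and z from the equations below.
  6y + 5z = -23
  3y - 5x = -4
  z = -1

x = -1, y = -3, z = -1

Row-reduce the augmented matrix:
Swap R1 and R2.
R1 ← R1 / (-5).
R2 ← R2 / (6).
R1 ← R1 + 3/5·R2.
R1 ← R1 − 1/2·R3.
R2 ← R2 − 5/6·R3.
Reading off the reduced rows gives x = -1, y = -3, z = -1.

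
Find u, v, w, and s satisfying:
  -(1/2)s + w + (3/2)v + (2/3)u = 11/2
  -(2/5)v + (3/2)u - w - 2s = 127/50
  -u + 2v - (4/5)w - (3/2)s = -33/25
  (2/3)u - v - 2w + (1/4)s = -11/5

u = 3, v = 7/5, w = 7/5, s = 0

Row-reduce the augmented matrix:
R1 ← R1 / (2/3).
R2 ← R2 − 3/2·R1.
R3 ← R3 + 1·R1.
R4 ← R4 − 2/3·R1.
R2 ← R2 / (-151/40).
R1 ← R1 − 9/4·R2.
R3 ← R3 − 17/4·R2.
R4 ← R4 + 5/2·R2.
R3 ← R3 / (-2234/755).
R1 ← R1 + 66/151·R3.
R2 ← R2 − 130/151·R3.
R4 ← R4 + 128/151·R3.
R4 ← R4 / (10081/4468).
R1 ← R1 + 1773/2234·R4.
R2 ← R2 + 1585/2234·R4.
R3 ← R3 − 4885/4468·R4.
Reading off the reduced rows gives u = 3, v = 7/5, w = 7/5, s = 0.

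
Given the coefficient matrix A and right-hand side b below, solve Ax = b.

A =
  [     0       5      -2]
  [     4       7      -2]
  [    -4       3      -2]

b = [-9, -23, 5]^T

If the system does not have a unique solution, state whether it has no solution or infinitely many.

infinitely many solutions

Row-reduce:
Swap R1 and R2.
R1 ← R1 / (4).
R3 ← R3 + 4·R1.
R2 ← R2 / (5).
R1 ← R1 − 7/4·R2.
R3 ← R3 − 10·R2.
Rank is 2 with 3 unknowns, leaving x_3 free.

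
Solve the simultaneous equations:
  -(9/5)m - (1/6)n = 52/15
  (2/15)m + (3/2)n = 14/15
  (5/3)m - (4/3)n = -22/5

Row-reduce the augmented matrix:
R1 ← R1 / (-9/5).
R2 ← R2 − 2/15·R1.
R3 ← R3 − 5/3·R1.
R2 ← R2 / (241/162).
R1 ← R1 − 5/54·R2.
R3 ← R3 + 241/162·R2.
R3 reduces to 0 = 0, so the extra equation is consistent.
Reading off the reduced rows gives m = -2, n = 4/5.

m = -2, n = 4/5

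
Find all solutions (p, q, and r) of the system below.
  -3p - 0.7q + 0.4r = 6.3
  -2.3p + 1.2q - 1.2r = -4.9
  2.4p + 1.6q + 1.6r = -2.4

Row-reduce the augmented matrix:
R1 ← R1 / (-3).
R2 ← R2 + 23/10·R1.
R3 ← R3 − 12/5·R1.
R2 ← R2 / (521/300).
R1 ← R1 − 7/30·R2.
R3 ← R3 − 26/25·R2.
R3 ← R3 / (7352/2605).
R1 ← R1 − 36/521·R3.
R2 ← R2 + 452/521·R3.
Reading off the reduced rows gives p = -1, q = -3, r = 3.

p = -1, q = -3, r = 3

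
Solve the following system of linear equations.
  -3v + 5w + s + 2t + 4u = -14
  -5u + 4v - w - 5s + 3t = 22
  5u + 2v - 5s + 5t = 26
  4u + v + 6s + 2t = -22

infinitely many solutions

Row-reduce:
R1 ← R1 / (4).
R2 ← R2 + 5·R1.
R3 ← R3 − 5·R1.
R4 ← R4 − 4·R1.
R2 ← R2 / (1/4).
R1 ← R1 + 3/4·R2.
R3 ← R3 − 23/4·R2.
R4 ← R4 − 4·R2.
R3 ← R3 / (-127).
R1 ← R1 − 17·R3.
R2 ← R2 − 21·R3.
R4 ← R4 + 89·R3.
R4 ← R4 / (1135/127).
R1 ← R1 + 37/127·R4.
R2 ← R2 + 225/127·R4.
R3 ← R3 + 80/127·R4.
Rank is 4 with 5 unknowns, leaving t free.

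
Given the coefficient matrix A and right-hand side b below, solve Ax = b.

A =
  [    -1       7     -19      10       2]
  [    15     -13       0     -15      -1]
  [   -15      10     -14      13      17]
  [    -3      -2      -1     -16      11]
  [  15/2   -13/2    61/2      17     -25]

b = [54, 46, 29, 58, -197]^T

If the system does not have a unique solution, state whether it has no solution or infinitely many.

Row-reduce:
R1 ← R1 / (-1).
R2 ← R2 − 15·R1.
R3 ← R3 + 15·R1.
R4 ← R4 + 3·R1.
R5 ← R5 − 15/2·R1.
R2 ← R2 / (92).
R1 ← R1 + 7·R2.
R3 ← R3 + 95·R2.
R4 ← R4 + 23·R2.
R5 ← R5 − 46·R2.
R3 ← R3 / (-2143/92).
R1 ← R1 + 247/92·R3.
R2 ← R2 + 285/92·R3.
R4 ← R4 + 61/4·R3.
R5 ← R5 − 61/2·R3.
R4 ← R4 / (-29622/2143).
R1 ← R1 + 11/2143·R4.
R2 ← R2 − 2460/2143·R4.
R3 ← R3 + 221/2143·R4.
R5 ← R5 − 59244/2143·R4.
Rank is 4 with 5 unknowns, leaving x_5 free.

infinitely many solutions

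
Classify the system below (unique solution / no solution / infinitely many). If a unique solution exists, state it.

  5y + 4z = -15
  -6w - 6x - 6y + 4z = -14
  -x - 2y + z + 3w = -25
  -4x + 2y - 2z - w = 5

x = 3, y = 1, z = -5, w = -5

Row-reduce the augmented matrix:
Swap R1 and R2.
R1 ← R1 / (-6).
R3 ← R3 + 1·R1.
R4 ← R4 + 4·R1.
R2 ← R2 / (5).
R1 ← R1 − 1·R2.
R3 ← R3 + 1·R2.
R4 ← R4 − 6·R2.
R3 ← R3 / (17/15).
R1 ← R1 + 22/15·R3.
R2 ← R2 − 4/5·R3.
R4 ← R4 + 142/15·R3.
R4 ← R4 / (619/17).
R1 ← R1 − 105/17·R4.
R2 ← R2 + 48/17·R4.
R3 ← R3 − 60/17·R4.
Reading off the reduced rows gives x = 3, y = 1, z = -5, w = -5.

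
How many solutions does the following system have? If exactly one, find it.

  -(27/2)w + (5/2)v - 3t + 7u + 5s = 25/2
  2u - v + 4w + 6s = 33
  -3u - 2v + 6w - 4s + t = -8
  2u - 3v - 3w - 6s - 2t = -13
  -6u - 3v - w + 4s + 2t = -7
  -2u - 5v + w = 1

no solution

Row-reduce:
R1 ← R1 / (7).
R2 ← R2 − 2·R1.
R3 ← R3 + 3·R1.
R4 ← R4 − 2·R1.
R5 ← R5 + 6·R1.
R6 ← R6 + 2·R1.
R2 ← R2 / (-12/7).
R1 ← R1 − 5/14·R2.
R3 ← R3 + 13/14·R2.
R4 ← R4 + 26/7·R2.
R5 ← R5 + 6/7·R2.
R6 ← R6 + 30/7·R2.
R3 ← R3 / (-97/24).
R1 ← R1 + 7/24·R3.
R2 ← R2 + 55/12·R3.
R4 ← R4 + 97/6·R3.
R5 ← R5 + 33/2·R3.
R6 ← R6 + 45/2·R3.
Swap R4 and R5.
R4 ← R4 / (2298/97).
R1 ← R1 − 192/97·R4.
R2 ← R2 − 218/97·R4.
R3 ← R3 − 104/97·R4.
R6 ← R6 − 1370/97·R4.
Swap R5 and R6.
R5 ← R5 / (-62/1149).
R1 ← R1 + 141/383·R5.
R2 ← R2 − 178/1149·R5.
R3 ← R3 − 106/1149·R5.
R4 ← R4 − 100/1149·R5.
Row 6 reduces to 0 = -6, a contradiction. The system is inconsistent.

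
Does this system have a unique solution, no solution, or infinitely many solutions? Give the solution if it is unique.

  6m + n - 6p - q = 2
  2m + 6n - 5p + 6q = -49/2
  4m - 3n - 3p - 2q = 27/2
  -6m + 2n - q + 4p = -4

m = -1, n = -3, p = -3/2, q = -2

Row-reduce the augmented matrix:
R1 ← R1 / (6).
R2 ← R2 − 2·R1.
R3 ← R3 − 4·R1.
R4 ← R4 + 6·R1.
R2 ← R2 / (17/3).
R1 ← R1 − 1/6·R2.
R3 ← R3 + 11/3·R2.
R4 ← R4 − 3·R2.
R3 ← R3 / (-16/17).
R1 ← R1 + 31/34·R3.
R2 ← R2 + 9/17·R3.
R4 ← R4 + 7/17·R3.
R4 ← R4 / (-105/16).
R1 ← R1 + 97/32·R4.
R2 ← R2 + 7/16·R4.
R3 ← R3 + 47/16·R4.
Reading off the reduced rows gives m = -1, n = -3, p = -3/2, q = -2.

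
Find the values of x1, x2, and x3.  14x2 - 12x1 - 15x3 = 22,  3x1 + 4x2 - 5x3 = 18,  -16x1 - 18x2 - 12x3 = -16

Row-reduce the augmented matrix:
R1 ← R1 / (-12).
R2 ← R2 − 3·R1.
R3 ← R3 + 16·R1.
R2 ← R2 / (15/2).
R1 ← R1 + 7/6·R2.
R3 ← R3 + 110/3·R2.
R3 ← R3 / (-313/9).
R1 ← R1 + 1/9·R3.
R2 ← R2 + 7/6·R3.
Reading off the reduced rows gives x1 = 8/5, x2 = 4/5, x3 = -2.

x1 = 8/5, x2 = 4/5, x3 = -2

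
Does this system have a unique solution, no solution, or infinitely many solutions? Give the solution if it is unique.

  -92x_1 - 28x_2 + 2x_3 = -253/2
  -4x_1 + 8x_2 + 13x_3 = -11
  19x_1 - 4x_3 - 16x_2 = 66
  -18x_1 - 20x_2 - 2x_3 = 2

no solution

Row-reduce:
R1 ← R1 / (-92).
R2 ← R2 + 4·R1.
R3 ← R3 − 19·R1.
R4 ← R4 + 18·R1.
R2 ← R2 / (212/23).
R1 ← R1 − 7/23·R2.
R3 ← R3 + 501/23·R2.
R4 ← R4 + 334/23·R2.
R3 ← R3 / (5709/212).
R1 ← R1 + 95/212·R3.
R2 ← R2 − 297/212·R3.
R4 ← R4 − 1903/106·R3.
Row 4 reduces to 0 = 1/6, a contradiction. The system is inconsistent.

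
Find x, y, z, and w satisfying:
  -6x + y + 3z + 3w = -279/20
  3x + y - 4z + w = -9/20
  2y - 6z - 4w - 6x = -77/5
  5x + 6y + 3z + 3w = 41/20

x = 2, y = -6/5, z = 1, w = -5/4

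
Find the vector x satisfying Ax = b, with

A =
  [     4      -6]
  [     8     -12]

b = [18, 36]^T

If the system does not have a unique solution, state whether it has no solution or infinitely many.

infinitely many solutions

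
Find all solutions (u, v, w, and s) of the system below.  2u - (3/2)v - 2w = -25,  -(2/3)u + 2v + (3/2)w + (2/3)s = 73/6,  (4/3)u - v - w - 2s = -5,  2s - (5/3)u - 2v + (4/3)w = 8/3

Row-reduce the augmented matrix:
R1 ← R1 / (2).
R2 ← R2 + 2/3·R1.
R3 ← R3 − 4/3·R1.
R4 ← R4 + 5/3·R1.
R2 ← R2 / (3/2).
R1 ← R1 + 3/4·R2.
R4 ← R4 + 13/4·R2.
R3 ← R3 / (1/3).
R1 ← R1 + 7/12·R3.
R2 ← R2 − 5/9·R3.
R4 ← R4 − 53/36·R3.
R4 ← R4 / (221/18).
R1 ← R1 + 19/6·R4.
R2 ← R2 − 34/9·R4.
R3 ← R3 + 6·R4.
Reading off the reduced rows gives u = -6, v = 2, w = 5, s = -5.

u = -6, v = 2, w = 5, s = -5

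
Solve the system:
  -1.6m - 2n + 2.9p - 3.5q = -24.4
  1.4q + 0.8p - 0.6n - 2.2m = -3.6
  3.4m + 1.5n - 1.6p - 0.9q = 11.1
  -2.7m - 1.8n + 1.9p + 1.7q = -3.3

m = 5, n = -2, p = -1, q = 5

Row-reduce the augmented matrix:
R1 ← R1 / (-8/5).
R2 ← R2 + 11/5·R1.
R3 ← R3 − 17/5·R1.
R4 ← R4 + 27/10·R1.
R2 ← R2 / (43/20).
R1 ← R1 − 5/4·R2.
R3 ← R3 + 11/4·R2.
R4 ← R4 − 63/40·R2.
R3 ← R3 / (167/344).
R1 ← R1 − 7/172·R3.
R2 ← R2 + 255/172·R3.
R4 ← R4 + 1133/1720·R3.
R4 ← R4 / (10539/4175).
R1 ← R1 + 1162/835·R4.
R2 ← R2 − 283/167·R4.
R3 ← R3 + 673/835·R4.
Reading off the reduced rows gives m = 5, n = -2, p = -1, q = 5.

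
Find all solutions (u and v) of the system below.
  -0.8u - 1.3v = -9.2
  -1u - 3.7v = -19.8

Row-reduce the augmented matrix:
R1 ← R1 / (-4/5).
R2 ← R2 + 1·R1.
R2 ← R2 / (-83/40).
R1 ← R1 − 13/8·R2.
Reading off the reduced rows gives u = 5, v = 4.

u = 5, v = 4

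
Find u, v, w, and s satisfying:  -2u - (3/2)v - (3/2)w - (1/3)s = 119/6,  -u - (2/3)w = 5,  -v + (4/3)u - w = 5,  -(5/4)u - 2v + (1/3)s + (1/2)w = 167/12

u = -3, v = -6, w = -3, s = -1

Row-reduce the augmented matrix:
R1 ← R1 / (-2).
R2 ← R2 + 1·R1.
R3 ← R3 − 4/3·R1.
R4 ← R4 + 5/4·R1.
R2 ← R2 / (3/4).
R1 ← R1 − 3/4·R2.
R3 ← R3 + 2·R2.
R4 ← R4 + 17/16·R2.
R3 ← R3 / (-16/9).
R1 ← R1 − 2/3·R3.
R2 ← R2 − 1/9·R3.
R4 ← R4 − 14/9·R3.
R4 ← R4 / (35/36).
R1 ← R1 − 1/12·R4.
R2 ← R2 − 17/72·R4.
R3 ← R3 + 1/8·R4.
Reading off the reduced rows gives u = -3, v = -6, w = -3, s = -1.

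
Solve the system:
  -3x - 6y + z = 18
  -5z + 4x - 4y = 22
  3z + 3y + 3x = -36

x = -4, y = -2, z = -6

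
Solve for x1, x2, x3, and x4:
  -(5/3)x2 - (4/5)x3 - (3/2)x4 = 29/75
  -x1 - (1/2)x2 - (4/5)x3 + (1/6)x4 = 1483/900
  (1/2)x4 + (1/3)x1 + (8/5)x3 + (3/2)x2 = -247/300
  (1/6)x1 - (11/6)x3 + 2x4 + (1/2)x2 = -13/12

Row-reduce the augmented matrix:
Swap R1 and R2.
R1 ← R1 / (-1).
R3 ← R3 − 1/3·R1.
R4 ← R4 − 1/6·R1.
R2 ← R2 / (-5/3).
R1 ← R1 − 1/2·R2.
R3 ← R3 − 4/3·R2.
R4 ← R4 − 5/12·R2.
R3 ← R3 / (52/75).
R1 ← R1 − 14/25·R3.
R2 ← R2 − 12/25·R3.
R4 ← R4 + 13/6·R3.
R4 ← R4 / (-13/36).
R1 ← R1 + 5/52·R4.
R2 ← R2 − 35/26·R4.
R3 ← R3 + 145/156·R4.
Reading off the reduced rows gives x1 = -7/5, x2 = -5/2, x3 = 8/5, x4 = 5/3.

x1 = -7/5, x2 = -5/2, x3 = 8/5, x4 = 5/3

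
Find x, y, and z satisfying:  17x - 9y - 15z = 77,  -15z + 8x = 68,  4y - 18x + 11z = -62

x = 1, y = 0, z = -4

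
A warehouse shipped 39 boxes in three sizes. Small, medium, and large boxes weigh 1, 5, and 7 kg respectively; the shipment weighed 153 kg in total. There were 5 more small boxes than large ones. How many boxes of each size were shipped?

Let s = small boxes, m = medium boxes, l = large boxes.
  s + m + l = 39
  s + 5m + 7l = 153
  s - l = 5
Row-reduce the augmented matrix:
R2 ← R2 − 1·R1.
R3 ← R3 − 1·R1.
R2 ← R2 / (4).
R1 ← R1 − 1·R2.
R3 ← R3 + 1·R2.
R3 ← R3 / (-1/2).
R1 ← R1 + 1/2·R3.
R2 ← R2 − 3/2·R3.
Reading off the reduced rows gives s = 16, m = 12, l = 11.

small boxes: 16, medium boxes: 12, large boxes: 11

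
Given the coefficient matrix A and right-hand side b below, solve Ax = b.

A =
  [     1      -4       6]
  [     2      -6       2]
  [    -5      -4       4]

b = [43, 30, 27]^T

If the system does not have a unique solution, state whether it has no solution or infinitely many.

Row-reduce the augmented matrix:
R2 ← R2 − 2·R1.
R3 ← R3 + 5·R1.
R2 ← R2 / (2).
R1 ← R1 + 4·R2.
R3 ← R3 + 24·R2.
R3 ← R3 / (-86).
R1 ← R1 + 14·R3.
R2 ← R2 + 5·R3.
Reading off the reduced rows gives x_1 = 1, x_2 = -3, x_3 = 5.

x_1 = 1, x_2 = -3, x_3 = 5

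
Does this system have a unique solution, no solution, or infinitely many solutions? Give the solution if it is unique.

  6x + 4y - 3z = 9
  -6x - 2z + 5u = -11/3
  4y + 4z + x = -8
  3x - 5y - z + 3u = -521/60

Row-reduce the augmented matrix:
R1 ← R1 / (6).
R2 ← R2 + 6·R1.
R3 ← R3 − 1·R1.
R4 ← R4 − 3·R1.
R2 ← R2 / (4).
R1 ← R1 − 2/3·R2.
R3 ← R3 − 10/3·R2.
R4 ← R4 + 7·R2.
R3 ← R3 / (26/3).
R1 ← R1 − 1/3·R3.
R2 ← R2 + 5/4·R3.
R4 ← R4 + 33/4·R3.
R4 ← R4 / (1619/208).
R1 ← R1 + 35/52·R4.
R2 ← R2 − 135/208·R4.
R3 ← R3 + 25/52·R4.
Reading off the reduced rows gives x = -1/3, y = 3/4, z = -8/3, u = -11/5.

x = -1/3, y = 3/4, z = -8/3, u = -11/5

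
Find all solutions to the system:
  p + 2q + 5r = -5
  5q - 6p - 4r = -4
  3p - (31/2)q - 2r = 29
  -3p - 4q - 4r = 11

Row-reduce:
R2 ← R2 + 6·R1.
R3 ← R3 − 3·R1.
R4 ← R4 + 3·R1.
R2 ← R2 / (17).
R1 ← R1 − 2·R2.
R3 ← R3 + 43/2·R2.
R4 ← R4 − 2·R2.
R3 ← R3 / (270/17).
R1 ← R1 − 33/17·R3.
R2 ← R2 − 26/17·R3.
R4 ← R4 − 135/17·R3.
Row 4 reduces to 0 = -1/2, a contradiction. The system is inconsistent.

no solution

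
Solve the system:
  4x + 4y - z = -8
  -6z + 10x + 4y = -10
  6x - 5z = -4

no solution

Row-reduce:
R1 ← R1 / (4).
R2 ← R2 − 10·R1.
R3 ← R3 − 6·R1.
R2 ← R2 / (-6).
R1 ← R1 − 1·R2.
R3 ← R3 + 6·R2.
Row 3 reduces to 0 = -2, a contradiction. The system is inconsistent.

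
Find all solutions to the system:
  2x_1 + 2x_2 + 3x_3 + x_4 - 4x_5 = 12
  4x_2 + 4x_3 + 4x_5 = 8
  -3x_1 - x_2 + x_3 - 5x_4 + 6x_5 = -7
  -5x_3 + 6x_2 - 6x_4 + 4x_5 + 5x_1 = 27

infinitely many solutions

Row-reduce:
R1 ← R1 / (2).
R3 ← R3 + 3·R1.
R4 ← R4 − 5·R1.
R2 ← R2 / (4).
R1 ← R1 − 1·R2.
R3 ← R3 − 2·R2.
R4 ← R4 − 1·R2.
R3 ← R3 / (7/2).
R1 ← R1 − 1/2·R3.
R2 ← R2 − 1·R3.
R4 ← R4 + 27/2·R3.
R4 ← R4 / (-22).
R1 ← R1 − 1·R4.
R2 ← R2 − 1·R4.
R3 ← R3 + 1·R4.
Rank is 4 with 5 unknowns, leaving x_5 free.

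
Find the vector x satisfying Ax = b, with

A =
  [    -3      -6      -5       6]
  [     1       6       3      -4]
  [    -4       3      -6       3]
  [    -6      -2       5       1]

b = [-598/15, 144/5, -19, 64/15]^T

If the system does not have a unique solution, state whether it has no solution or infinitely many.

Row-reduce the augmented matrix:
R1 ← R1 / (-3).
R2 ← R2 − 1·R1.
R3 ← R3 + 4·R1.
R4 ← R4 + 6·R1.
R2 ← R2 / (4).
R1 ← R1 − 2·R2.
R3 ← R3 − 11·R2.
R4 ← R4 − 10·R2.
R3 ← R3 / (-3).
R1 ← R1 − 1·R3.
R2 ← R2 − 1/3·R3.
R4 ← R4 − 35/3·R3.
R4 ← R4 / (-73/18).
R1 ← R1 + 5/6·R4.
R2 ← R2 + 4/9·R4.
R3 ← R3 + 1/6·R4.
Reading off the reduced rows gives x_1 = 1/5, x_2 = 8/5, x_3 = 7/3, x_4 = -3.

x_1 = 1/5, x_2 = 8/5, x_3 = 7/3, x_4 = -3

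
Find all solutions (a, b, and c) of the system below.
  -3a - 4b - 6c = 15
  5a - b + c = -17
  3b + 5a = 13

a = -1, b = 6, c = -6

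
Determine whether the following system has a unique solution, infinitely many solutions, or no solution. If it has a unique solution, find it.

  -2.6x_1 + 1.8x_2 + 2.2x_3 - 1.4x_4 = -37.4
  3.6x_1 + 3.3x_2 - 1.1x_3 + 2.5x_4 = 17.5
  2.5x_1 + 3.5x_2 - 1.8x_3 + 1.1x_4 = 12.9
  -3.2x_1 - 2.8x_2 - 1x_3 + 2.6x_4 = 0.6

x_1 = 6, x_2 = -4, x_3 = -6, x_4 = 1

Row-reduce the augmented matrix:
R1 ← R1 / (-13/5).
R2 ← R2 − 18/5·R1.
R3 ← R3 − 5/2·R1.
R4 ← R4 + 16/5·R1.
R2 ← R2 / (753/130).
R1 ← R1 + 9/13·R2.
R3 ← R3 − 68/13·R2.
R4 ← R4 + 326/65·R2.
R3 ← R3 / (-10859/7530).
R1 ← R1 + 154/251·R3.
R2 ← R2 − 253/753·R3.
R4 ← R4 + 1523/753·R3.
R4 ← R4 / (318481/54295).
R1 ← R1 − 10056/10859·R4.
R2 ← R2 + 853/10859·R4.
R3 ← R3 − 5672/10859·R4.
Reading off the reduced rows gives x_1 = 6, x_2 = -4, x_3 = -6, x_4 = 1.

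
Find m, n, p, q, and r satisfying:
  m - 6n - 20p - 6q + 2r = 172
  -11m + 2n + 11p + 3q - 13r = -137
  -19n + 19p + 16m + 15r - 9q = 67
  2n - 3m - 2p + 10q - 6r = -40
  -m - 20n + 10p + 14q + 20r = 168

m = -2, n = -6, p = -6, q = -1, r = 6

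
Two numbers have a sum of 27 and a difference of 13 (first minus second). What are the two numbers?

Let x = first number, y = second number.
  x + y = 27
  x - y = 13
From equation 1: x = 27 − y.
Substitute into equation 2 and solve: y = 7.
Then x = 20.

first number: 20, second number: 7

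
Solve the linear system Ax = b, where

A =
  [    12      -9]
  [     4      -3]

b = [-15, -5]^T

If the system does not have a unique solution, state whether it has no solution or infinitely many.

Row-reduce:
R1 ← R1 / (12).
R2 ← R2 − 4·R1.
Rank is 1 with 2 unknowns, leaving x_2 free.

infinitely many solutions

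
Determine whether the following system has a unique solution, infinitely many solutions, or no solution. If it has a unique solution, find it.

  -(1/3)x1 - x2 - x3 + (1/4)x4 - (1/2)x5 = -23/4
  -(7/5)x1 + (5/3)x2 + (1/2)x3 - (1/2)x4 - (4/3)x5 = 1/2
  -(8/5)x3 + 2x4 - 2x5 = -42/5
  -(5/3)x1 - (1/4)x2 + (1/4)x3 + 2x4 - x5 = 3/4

infinitely many solutions

Row-reduce:
R1 ← R1 / (-1/3).
R2 ← R2 + 7/5·R1.
R4 ← R4 + 5/3·R1.
R2 ← R2 / (88/15).
R1 ← R1 − 3·R2.
R4 ← R4 − 19/4·R2.
R3 ← R3 / (-8/5).
R1 ← R1 − 105/176·R3.
R2 ← R2 − 141/176·R3.
R4 ← R4 − 1017/704·R3.
R4 ← R4 / (10731/2816).
R1 ← R1 − 555/704·R4.
R2 ← R2 − 519/704·R4.
R3 ← R3 + 5/4·R4.
Rank is 4 with 5 unknowns, leaving x5 free.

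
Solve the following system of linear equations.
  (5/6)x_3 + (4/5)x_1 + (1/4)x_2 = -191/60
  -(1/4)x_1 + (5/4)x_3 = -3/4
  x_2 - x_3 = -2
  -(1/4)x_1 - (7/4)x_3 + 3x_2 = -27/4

x_1 = -2, x_2 = -3, x_3 = -1

Row-reduce the augmented matrix:
R1 ← R1 / (4/5).
R2 ← R2 + 1/4·R1.
R4 ← R4 + 1/4·R1.
R2 ← R2 / (5/64).
R1 ← R1 − 5/16·R2.
R3 ← R3 − 1·R2.
R4 ← R4 − 197/64·R2.
R3 ← R3 / (-61/3).
R1 ← R1 + 5·R3.
R2 ← R2 − 58/3·R3.
R4 ← R4 + 61·R3.
R4 reduces to 0 = 0, so the extra equation is consistent.
Reading off the reduced rows gives x_1 = -2, x_2 = -3, x_3 = -1.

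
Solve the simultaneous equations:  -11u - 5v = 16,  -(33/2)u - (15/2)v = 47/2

Row-reduce:
R1 ← R1 / (-11).
R2 ← R2 + 33/2·R1.
Row 2 reduces to 0 = -1/2, a contradiction. The system is inconsistent.

no solution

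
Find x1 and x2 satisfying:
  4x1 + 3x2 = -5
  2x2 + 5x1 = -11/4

x1 = 1/4, x2 = -2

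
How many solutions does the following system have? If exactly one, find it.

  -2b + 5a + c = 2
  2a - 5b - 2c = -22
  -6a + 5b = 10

Row-reduce the augmented matrix:
R1 ← R1 / (5).
R2 ← R2 − 2·R1.
R3 ← R3 + 6·R1.
R2 ← R2 / (-21/5).
R1 ← R1 + 2/5·R2.
R3 ← R3 − 13/5·R2.
R3 ← R3 / (-2/7).
R1 ← R1 − 3/7·R3.
R2 ← R2 − 4/7·R3.
Reading off the reduced rows gives a = 0, b = 2, c = 6.

a = 0, b = 2, c = 6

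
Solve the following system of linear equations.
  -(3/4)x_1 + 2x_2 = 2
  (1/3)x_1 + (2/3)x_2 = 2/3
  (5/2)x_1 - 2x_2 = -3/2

Row-reduce:
R1 ← R1 / (-3/4).
R2 ← R2 − 1/3·R1.
R3 ← R3 − 5/2·R1.
R2 ← R2 / (14/9).
R1 ← R1 + 8/3·R2.
R3 ← R3 − 14/3·R2.
Row 3 reduces to 0 = 1/2, a contradiction. The system is inconsistent.

no solution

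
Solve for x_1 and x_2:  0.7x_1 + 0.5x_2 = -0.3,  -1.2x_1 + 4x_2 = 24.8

Row-reduce the augmented matrix:
R1 ← R1 / (7/10).
R2 ← R2 + 6/5·R1.
R2 ← R2 / (34/7).
R1 ← R1 − 5/7·R2.
Reading off the reduced rows gives x_1 = -4, x_2 = 5.

x_1 = -4, x_2 = 5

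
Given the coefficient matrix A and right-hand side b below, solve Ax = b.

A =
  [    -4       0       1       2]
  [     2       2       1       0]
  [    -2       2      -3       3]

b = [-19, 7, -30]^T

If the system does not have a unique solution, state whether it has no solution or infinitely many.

infinitely many solutions

Row-reduce:
R1 ← R1 / (-4).
R2 ← R2 − 2·R1.
R3 ← R3 + 2·R1.
R2 ← R2 / (2).
R3 ← R3 − 2·R2.
R3 ← R3 / (-5).
R1 ← R1 + 1/4·R3.
R2 ← R2 − 3/4·R3.
Rank is 3 with 4 unknowns, leaving x_4 free.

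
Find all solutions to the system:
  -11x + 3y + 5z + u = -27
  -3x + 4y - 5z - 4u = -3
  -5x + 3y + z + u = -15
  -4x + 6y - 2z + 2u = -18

infinitely many solutions

Row-reduce:
R1 ← R1 / (-11).
R2 ← R2 + 3·R1.
R3 ← R3 + 5·R1.
R4 ← R4 + 4·R1.
R2 ← R2 / (35/11).
R1 ← R1 + 3/11·R2.
R3 ← R3 − 18/11·R2.
R4 ← R4 − 54/11·R2.
R3 ← R3 / (2).
R1 ← R1 + 1·R3.
R2 ← R2 + 2·R3.
R4 ← R4 − 6·R3.
Rank is 3 with 4 unknowns, leaving u free.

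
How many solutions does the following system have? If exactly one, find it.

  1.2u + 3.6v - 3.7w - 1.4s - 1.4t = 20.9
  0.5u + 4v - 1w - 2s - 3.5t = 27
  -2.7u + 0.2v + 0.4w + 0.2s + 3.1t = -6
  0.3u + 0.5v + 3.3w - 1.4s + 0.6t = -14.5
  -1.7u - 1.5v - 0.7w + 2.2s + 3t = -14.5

u = -6, v = -2, w = -5, s = -6, t = -6

Row-reduce the augmented matrix:
R1 ← R1 / (6/5).
R2 ← R2 − 1/2·R1.
R3 ← R3 + 27/10·R1.
R4 ← R4 − 3/10·R1.
R5 ← R5 + 17/10·R1.
R2 ← R2 / (5/2).
R1 ← R1 − 3·R2.
R3 ← R3 − 83/10·R2.
R4 ← R4 + 2/5·R2.
R5 ← R5 − 18/5·R2.
R3 ← R3 / (-2917/300).
R1 ← R1 + 56/15·R3.
R2 ← R2 − 13/60·R3.
R4 ← R4 − 2587/600·R3.
R5 ← R5 + 4033/600·R3.
R4 ← R4 / (-14561/29170).
R1 ← R1 + 408/2917·R4.
R2 ← R2 + 1539/2917·R4.
R3 ← R3 + 526/2917·R4.
R5 ← R5 − 30471/29170·R4.
R5 ← R5 / (123884/14561).
R1 ← R1 + 39283/14561·R5.
R2 ← R2 + 87043/14561·R5.
R3 ← R3 + 39438/14561·R5.
R4 ← R4 + 138706/14561·R5.
Reading off the reduced rows gives u = -6, v = -2, w = -5, s = -6, t = -6.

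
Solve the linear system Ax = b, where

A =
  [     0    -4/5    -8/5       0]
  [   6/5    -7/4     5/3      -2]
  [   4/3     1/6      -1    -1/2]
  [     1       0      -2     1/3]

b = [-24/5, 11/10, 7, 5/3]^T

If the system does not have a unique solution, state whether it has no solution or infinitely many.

Row-reduce the augmented matrix:
Swap R1 and R2.
R1 ← R1 / (6/5).
R3 ← R3 − 4/3·R1.
R4 ← R4 − 1·R1.
R2 ← R2 / (-4/5).
R1 ← R1 + 35/24·R2.
R3 ← R3 − 19/9·R2.
R4 ← R4 − 35/24·R2.
R3 ← R3 / (-191/27).
R1 ← R1 − 155/36·R3.
R2 ← R2 − 2·R3.
R4 ← R4 + 227/36·R3.
R4 ← R4 / (2131/4584).
R1 ← R1 + 945/1528·R4.
R2 ← R2 − 93/191·R4.
R3 ← R3 + 93/382·R4.
Reading off the reduced rows gives x_1 = 3, x_2 = 6, x_3 = 0, x_4 = -4.

x_1 = 3, x_2 = 6, x_3 = 0, x_4 = -4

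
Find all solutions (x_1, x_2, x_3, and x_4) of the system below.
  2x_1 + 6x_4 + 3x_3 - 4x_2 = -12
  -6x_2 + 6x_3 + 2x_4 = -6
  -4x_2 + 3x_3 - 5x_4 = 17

Row-reduce:
R1 ← R1 / (2).
R2 ← R2 / (-6).
R1 ← R1 + 2·R2.
R3 ← R3 + 4·R2.
R3 ← R3 / (-1).
R1 ← R1 + 1/2·R3.
R2 ← R2 + 1·R3.
Rank is 3 with 4 unknowns, leaving x_4 free.

infinitely many solutions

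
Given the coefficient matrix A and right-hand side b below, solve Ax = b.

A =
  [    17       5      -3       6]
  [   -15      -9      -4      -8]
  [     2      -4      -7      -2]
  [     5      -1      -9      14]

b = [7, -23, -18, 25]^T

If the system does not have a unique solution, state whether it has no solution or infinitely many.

Row-reduce:
R1 ← R1 / (17).
R2 ← R2 + 15·R1.
R3 ← R3 − 2·R1.
R4 ← R4 − 5·R1.
R2 ← R2 / (-78/17).
R1 ← R1 − 5/17·R2.
R3 ← R3 + 78/17·R2.
R4 ← R4 + 42/17·R2.
Swap R3 and R4.
R3 ← R3 / (-59/13).
R1 ← R1 + 47/78·R3.
R2 ← R2 − 113/78·R3.
Row 4 reduces to 0 = -2, a contradiction. The system is inconsistent.

no solution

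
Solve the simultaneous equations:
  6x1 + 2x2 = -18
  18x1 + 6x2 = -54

Row-reduce:
R1 ← R1 / (6).
R2 ← R2 − 18·R1.
Rank is 1 with 2 unknowns, leaving x2 free.

infinitely many solutions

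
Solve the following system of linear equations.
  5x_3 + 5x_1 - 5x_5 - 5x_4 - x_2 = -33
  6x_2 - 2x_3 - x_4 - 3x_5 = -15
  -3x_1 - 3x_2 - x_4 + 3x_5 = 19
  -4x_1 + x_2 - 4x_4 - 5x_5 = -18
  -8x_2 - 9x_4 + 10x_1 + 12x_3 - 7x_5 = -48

no solution

Row-reduce:
R1 ← R1 / (5).
R3 ← R3 + 3·R1.
R4 ← R4 + 4·R1.
R5 ← R5 − 10·R1.
R2 ← R2 / (6).
R1 ← R1 + 1/5·R2.
R3 ← R3 + 18/5·R2.
R4 ← R4 − 1/5·R2.
R5 ← R5 + 6·R2.
R3 ← R3 / (9/5).
R1 ← R1 − 14/15·R3.
R2 ← R2 + 1/3·R3.
R4 ← R4 − 61/15·R3.
R4 ← R4 / (131/54).
R1 ← R1 − 73/54·R4.
R2 ← R2 + 55/54·R4.
R3 ← R3 + 23/9·R4.
Row 5 reduces to 0 = 3, a contradiction. The system is inconsistent.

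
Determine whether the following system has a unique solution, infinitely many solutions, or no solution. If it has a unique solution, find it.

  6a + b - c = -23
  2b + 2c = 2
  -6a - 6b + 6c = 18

a = -4, b = 1, c = 0

Row-reduce the augmented matrix:
R1 ← R1 / (6).
R3 ← R3 + 6·R1.
R2 ← R2 / (2).
R1 ← R1 − 1/6·R2.
R3 ← R3 + 5·R2.
R3 ← R3 / (10).
R1 ← R1 + 1/3·R3.
R2 ← R2 − 1·R3.
Reading off the reduced rows gives a = -4, b = 1, c = 0.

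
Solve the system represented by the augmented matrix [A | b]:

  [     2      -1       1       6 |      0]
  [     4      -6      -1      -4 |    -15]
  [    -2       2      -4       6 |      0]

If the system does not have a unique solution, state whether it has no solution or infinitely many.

infinitely many solutions

Row-reduce:
R1 ← R1 / (2).
R2 ← R2 − 4·R1.
R3 ← R3 + 2·R1.
R2 ← R2 / (-4).
R1 ← R1 + 1/2·R2.
R3 ← R3 − 1·R2.
R3 ← R3 / (-15/4).
R1 ← R1 − 7/8·R3.
R2 ← R2 − 3/4·R3.
Rank is 3 with 4 unknowns, leaving x_4 free.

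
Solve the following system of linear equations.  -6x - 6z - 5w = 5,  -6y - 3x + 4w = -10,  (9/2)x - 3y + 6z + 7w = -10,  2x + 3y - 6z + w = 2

Row-reduce:
R1 ← R1 / (-6).
R2 ← R2 + 3·R1.
R3 ← R3 − 9/2·R1.
R4 ← R4 − 2·R1.
R2 ← R2 / (-6).
R3 ← R3 + 3·R2.
R4 ← R4 − 3·R2.
Swap R3 and R4.
R3 ← R3 / (-13/2).
R1 ← R1 − 1·R3.
R2 ← R2 + 1/2·R3.
Rank is 3 with 4 unknowns, leaving w free.

infinitely many solutions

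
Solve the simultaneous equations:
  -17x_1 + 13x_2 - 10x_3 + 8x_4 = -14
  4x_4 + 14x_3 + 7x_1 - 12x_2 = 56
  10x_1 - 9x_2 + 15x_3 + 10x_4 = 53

infinitely many solutions

Row-reduce:
R1 ← R1 / (-17).
R2 ← R2 − 7·R1.
R3 ← R3 − 10·R1.
R2 ← R2 / (-113/17).
R1 ← R1 + 13/17·R2.
R3 ← R3 + 23/17·R2.
R3 ← R3 / (803/113).
R1 ← R1 + 62/113·R3.
R2 ← R2 + 168/113·R3.
Rank is 3 with 4 unknowns, leaving x_4 free.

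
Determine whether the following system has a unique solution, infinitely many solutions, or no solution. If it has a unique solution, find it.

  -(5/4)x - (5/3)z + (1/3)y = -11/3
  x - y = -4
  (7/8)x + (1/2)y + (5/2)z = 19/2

infinitely many solutions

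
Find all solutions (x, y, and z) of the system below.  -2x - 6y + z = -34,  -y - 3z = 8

infinitely many solutions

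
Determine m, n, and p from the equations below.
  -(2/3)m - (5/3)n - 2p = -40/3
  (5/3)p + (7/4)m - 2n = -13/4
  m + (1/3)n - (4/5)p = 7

m = 5, n = 6, p = 0

Row-reduce the augmented matrix:
R1 ← R1 / (-2/3).
R2 ← R2 − 7/4·R1.
R3 ← R3 − 1·R1.
R2 ← R2 / (-51/8).
R1 ← R1 − 5/2·R2.
R3 ← R3 + 13/6·R2.
R3 ← R3 / (-5926/2295).
R1 ← R1 − 244/153·R3.
R2 ← R2 − 86/153·R3.
Reading off the reduced rows gives m = 5, n = 6, p = 0.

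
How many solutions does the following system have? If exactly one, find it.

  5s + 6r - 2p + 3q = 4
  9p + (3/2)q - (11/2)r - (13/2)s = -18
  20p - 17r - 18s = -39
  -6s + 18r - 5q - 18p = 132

Row-reduce:
R1 ← R1 / (-2).
R2 ← R2 − 9·R1.
R3 ← R3 − 20·R1.
R4 ← R4 + 18·R1.
R2 ← R2 / (15).
R1 ← R1 + 3/2·R2.
R3 ← R3 − 30·R2.
R4 ← R4 + 32·R2.
Swap R3 and R4.
R3 ← R3 / (148/15).
R1 ← R1 + 17/20·R3.
R2 ← R2 − 43/30·R3.
Row 4 reduces to 0 = 1, a contradiction. The system is inconsistent.

no solution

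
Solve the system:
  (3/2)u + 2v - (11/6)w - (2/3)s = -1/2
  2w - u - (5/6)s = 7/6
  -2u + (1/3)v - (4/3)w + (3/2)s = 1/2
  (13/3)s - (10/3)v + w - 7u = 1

no solution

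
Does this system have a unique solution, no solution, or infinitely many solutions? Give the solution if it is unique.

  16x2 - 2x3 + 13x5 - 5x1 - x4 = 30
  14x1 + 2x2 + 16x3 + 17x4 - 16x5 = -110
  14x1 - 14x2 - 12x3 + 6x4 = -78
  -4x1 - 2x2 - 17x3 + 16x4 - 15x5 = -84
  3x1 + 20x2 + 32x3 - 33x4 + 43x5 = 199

no solution

Row-reduce:
R1 ← R1 / (-5).
R2 ← R2 − 14·R1.
R3 ← R3 − 14·R1.
R4 ← R4 + 4·R1.
R5 ← R5 − 3·R1.
R2 ← R2 / (234/5).
R1 ← R1 + 16/5·R2.
R3 ← R3 − 154/5·R2.
R4 ← R4 + 74/5·R2.
R5 ← R5 − 148/5·R2.
R3 ← R3 / (-220/9).
R1 ← R1 − 10/9·R3.
R2 ← R2 − 2/9·R3.
R4 ← R4 + 109/9·R3.
R5 ← R5 − 218/9·R3.
R4 ← R4 / (69599/2860).
R1 ← R1 − 255/286·R4.
R2 ← R2 − 177/715·R4.
R3 ← R3 − 719/2860·R4.
R5 ← R5 + 69599/1430·R4.
Row 5 reduces to 0 = 1, a contradiction. The system is inconsistent.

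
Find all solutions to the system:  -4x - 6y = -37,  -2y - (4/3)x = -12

Row-reduce:
R1 ← R1 / (-4).
R2 ← R2 + 4/3·R1.
Row 2 reduces to 0 = 1/3, a contradiction. The system is inconsistent.

no solution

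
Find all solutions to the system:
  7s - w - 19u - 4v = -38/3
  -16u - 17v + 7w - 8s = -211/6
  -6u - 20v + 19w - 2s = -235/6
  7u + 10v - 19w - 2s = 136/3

u = 3/2, v = -1, w = -5/2, s = 4/3

Row-reduce the augmented matrix:
R1 ← R1 / (-19).
R2 ← R2 + 16·R1.
R3 ← R3 + 6·R1.
R4 ← R4 − 7·R1.
R2 ← R2 / (-259/19).
R1 ← R1 − 4/19·R2.
R3 ← R3 + 356/19·R2.
R4 ← R4 − 162/19·R2.
R3 ← R3 / (2211/259).
R1 ← R1 − 45/259·R3.
R2 ← R2 + 149/259·R3.
R4 ← R4 + 3746/259·R3.
R4 ← R4 / (37835/2211).
R1 ← R1 + 653/737·R4.
R2 ← R2 − 4472/2211·R4.
R3 ← R3 − 3856/2211·R4.
Reading off the reduced rows gives u = 3/2, v = -1, w = -5/2, s = 4/3.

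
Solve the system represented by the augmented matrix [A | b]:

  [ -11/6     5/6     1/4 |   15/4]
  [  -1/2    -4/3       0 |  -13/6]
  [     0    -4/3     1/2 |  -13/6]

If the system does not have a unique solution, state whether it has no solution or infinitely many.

x_1 = -1, x_2 = 2, x_3 = 1

Row-reduce the augmented matrix:
R1 ← R1 / (-11/6).
R2 ← R2 + 1/2·R1.
R2 ← R2 / (-103/66).
R1 ← R1 + 5/11·R2.
R3 ← R3 + 4/3·R2.
R3 ← R3 / (115/206).
R1 ← R1 + 12/103·R3.
R2 ← R2 − 9/206·R3.
Reading off the reduced rows gives x_1 = -1, x_2 = 2, x_3 = 1.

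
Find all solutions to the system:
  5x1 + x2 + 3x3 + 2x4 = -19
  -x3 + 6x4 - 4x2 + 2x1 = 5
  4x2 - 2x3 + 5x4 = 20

infinitely many solutions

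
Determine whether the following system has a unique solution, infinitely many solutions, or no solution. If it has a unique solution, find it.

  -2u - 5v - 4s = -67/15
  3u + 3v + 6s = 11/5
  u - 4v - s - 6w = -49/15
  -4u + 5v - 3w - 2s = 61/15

Row-reduce the augmented matrix:
R1 ← R1 / (-2).
R2 ← R2 − 3·R1.
R3 ← R3 − 1·R1.
R4 ← R4 + 4·R1.
R2 ← R2 / (-9/2).
R1 ← R1 − 5/2·R2.
R3 ← R3 + 13/2·R2.
R4 ← R4 − 15·R2.
R3 ← R3 / (-6).
R4 ← R4 + 3·R3.
R4 ← R4 / (15/2).
R1 ← R1 − 2·R4.
R3 ← R3 − 1/2·R4.
Reading off the reduced rows gives u = 2/5, v = 1, w = 0, s = -1/3.

u = 2/5, v = 1, w = 0, s = -1/3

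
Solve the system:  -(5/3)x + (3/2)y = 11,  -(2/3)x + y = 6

Row-reduce the augmented matrix:
R1 ← R1 / (-5/3).
R2 ← R2 + 2/3·R1.
R2 ← R2 / (2/5).
R1 ← R1 + 9/10·R2.
Reading off the reduced rows gives x = -3, y = 4.

x = -3, y = 4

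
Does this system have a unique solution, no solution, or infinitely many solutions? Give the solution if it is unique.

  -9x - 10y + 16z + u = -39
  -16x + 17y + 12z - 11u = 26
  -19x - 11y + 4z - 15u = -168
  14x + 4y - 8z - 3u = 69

Row-reduce the augmented matrix:
R1 ← R1 / (-9).
R2 ← R2 + 16·R1.
R3 ← R3 + 19·R1.
R4 ← R4 − 14·R1.
R2 ← R2 / (313/9).
R1 ← R1 − 10/9·R2.
R3 ← R3 − 91/9·R2.
R4 ← R4 + 104/9·R2.
R3 ← R3 / (-7824/313).
R1 ← R1 + 392/313·R3.
R2 ← R2 + 148/313·R3.
R4 ← R4 − 3576/313·R3.
R4 ← R4 / (-3851/326).
R1 ← R1 − 947/978·R4.
R2 ← R2 + 223/1956·R4.
R3 ← R3 − 4193/7824·R4.
Reading off the reduced rows gives x = 6, y = 5, z = 4, u = 1.

x = 6, y = 5, z = 4, u = 1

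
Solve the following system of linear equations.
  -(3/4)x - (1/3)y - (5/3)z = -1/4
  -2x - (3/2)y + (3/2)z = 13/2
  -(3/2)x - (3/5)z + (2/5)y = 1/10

x = -1, y = -2, z = 1

Row-reduce the augmented matrix:
R1 ← R1 / (-3/4).
R2 ← R2 + 2·R1.
R3 ← R3 + 3/2·R1.
R2 ← R2 / (-11/18).
R1 ← R1 − 4/9·R2.
R3 ← R3 − 16/15·R2.
R3 ← R3 / (721/55).
R1 ← R1 − 72/11·R3.
R2 ← R2 + 107/11·R3.
Reading off the reduced rows gives x = -1, y = -2, z = 1.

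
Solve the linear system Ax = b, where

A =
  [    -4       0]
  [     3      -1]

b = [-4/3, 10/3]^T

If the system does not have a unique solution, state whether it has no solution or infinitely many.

x_1 = 1/3, x_2 = -7/3

Row-reduce the augmented matrix:
R1 ← R1 / (-4).
R2 ← R2 − 3·R1.
R2 ← R2 / (-1).
Reading off the reduced rows gives x_1 = 1/3, x_2 = -7/3.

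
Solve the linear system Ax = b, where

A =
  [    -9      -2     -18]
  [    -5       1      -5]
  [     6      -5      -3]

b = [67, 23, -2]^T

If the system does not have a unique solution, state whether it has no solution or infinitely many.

Row-reduce:
R1 ← R1 / (-9).
R2 ← R2 + 5·R1.
R3 ← R3 − 6·R1.
R2 ← R2 / (19/9).
R1 ← R1 − 2/9·R2.
R3 ← R3 + 19/3·R2.
Rank is 2 with 3 unknowns, leaving x_3 free.

infinitely many solutions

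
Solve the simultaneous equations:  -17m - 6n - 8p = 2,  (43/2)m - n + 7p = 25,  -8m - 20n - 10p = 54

Row-reduce:
R1 ← R1 / (-17).
R2 ← R2 − 43/2·R1.
R3 ← R3 + 8·R1.
R2 ← R2 / (-146/17).
R1 ← R1 − 6/17·R2.
R3 ← R3 + 292/17·R2.
Row 3 reduces to 0 = -2, a contradiction. The system is inconsistent.

no solution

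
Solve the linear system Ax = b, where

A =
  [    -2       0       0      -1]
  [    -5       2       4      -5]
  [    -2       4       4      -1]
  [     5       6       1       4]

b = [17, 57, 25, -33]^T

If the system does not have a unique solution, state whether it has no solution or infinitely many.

Row-reduce the augmented matrix:
R1 ← R1 / (-2).
R2 ← R2 + 5·R1.
R3 ← R3 + 2·R1.
R4 ← R4 − 5·R1.
R2 ← R2 / (2).
R3 ← R3 − 4·R2.
R4 ← R4 − 6·R2.
R3 ← R3 / (-4).
R2 ← R2 − 2·R3.
R4 ← R4 + 11·R3.
R4 ← R4 / (-19/4).
R1 ← R1 − 1/2·R4.
R2 ← R2 − 5/4·R4.
R3 ← R3 + 5/4·R4.
Reading off the reduced rows gives x_1 = -6, x_2 = 3, x_3 = -1, x_4 = -5.

x_1 = -6, x_2 = 3, x_3 = -1, x_4 = -5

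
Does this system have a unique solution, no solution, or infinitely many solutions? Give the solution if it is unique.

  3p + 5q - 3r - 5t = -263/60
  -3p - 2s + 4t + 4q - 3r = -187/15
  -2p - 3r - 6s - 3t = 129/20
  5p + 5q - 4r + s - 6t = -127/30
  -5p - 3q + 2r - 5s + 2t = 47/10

p = -3, q = -8/3, r = -7/5, s = 2, t = -11/4

Row-reduce the augmented matrix:
R1 ← R1 / (3).
R2 ← R2 + 3·R1.
R3 ← R3 + 2·R1.
R4 ← R4 − 5·R1.
R5 ← R5 + 5·R1.
R2 ← R2 / (9).
R1 ← R1 − 5/3·R2.
R3 ← R3 − 10/3·R2.
R4 ← R4 + 10/3·R2.
R5 ← R5 − 16/3·R2.
R3 ← R3 / (-25/9).
R1 ← R1 − 1/9·R3.
R2 ← R2 + 2/3·R3.
R4 ← R4 + 11/9·R3.
R5 ← R5 − 5/9·R3.
R4 ← R4 / (193/75).
R1 ← R1 − 4/25·R4.
R2 ← R2 − 26/25·R4.
R3 ← R3 − 142/75·R4.
R5 ← R5 + 73/15·R4.
R5 ← R5 / (336/193).
R1 ← R1 + 387/193·R5.
R2 ← R2 + 103/193·R5.
R3 ← R3 + 237/193·R5.
R4 ← R4 − 344/193·R5.
Reading off the reduced rows gives p = -3, q = -8/3, r = -7/5, s = 2, t = -11/4.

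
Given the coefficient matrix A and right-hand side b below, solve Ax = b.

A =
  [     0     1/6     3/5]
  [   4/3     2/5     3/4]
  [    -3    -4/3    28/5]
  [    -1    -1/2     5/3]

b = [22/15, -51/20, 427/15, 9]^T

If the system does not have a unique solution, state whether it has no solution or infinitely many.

x_1 = -3, x_2 = -2, x_3 = 3

Row-reduce the augmented matrix:
Swap R1 and R2.
R1 ← R1 / (4/3).
R3 ← R3 + 3·R1.
R4 ← R4 + 1·R1.
R2 ← R2 / (1/6).
R1 ← R1 − 3/10·R2.
R3 ← R3 + 13/30·R2.
R4 ← R4 + 1/5·R2.
R3 ← R3 / (3539/400).
R1 ← R1 + 207/400·R3.
R2 ← R2 − 18/5·R3.
R4 ← R4 − 3539/1200·R3.
R4 reduces to 0 = 0, so the extra equation is consistent.
Reading off the reduced rows gives x_1 = -3, x_2 = -2, x_3 = 3.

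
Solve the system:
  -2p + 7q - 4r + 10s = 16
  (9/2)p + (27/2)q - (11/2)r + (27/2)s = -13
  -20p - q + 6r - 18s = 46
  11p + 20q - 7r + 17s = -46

no solution

Row-reduce:
R1 ← R1 / (-2).
R2 ← R2 − 9/2·R1.
R3 ← R3 + 20·R1.
R4 ← R4 − 11·R1.
R2 ← R2 / (117/4).
R1 ← R1 + 7/2·R2.
R3 ← R3 + 71·R2.
R4 ← R4 − 117/2·R2.
R3 ← R3 / (1264/117).
R1 ← R1 − 31/117·R3.
R2 ← R2 + 58/117·R3.
Row 4 reduces to 0 = -4, a contradiction. The system is inconsistent.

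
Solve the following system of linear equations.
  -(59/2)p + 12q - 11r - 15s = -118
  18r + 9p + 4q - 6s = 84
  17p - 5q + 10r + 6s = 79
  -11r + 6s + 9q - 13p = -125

no solution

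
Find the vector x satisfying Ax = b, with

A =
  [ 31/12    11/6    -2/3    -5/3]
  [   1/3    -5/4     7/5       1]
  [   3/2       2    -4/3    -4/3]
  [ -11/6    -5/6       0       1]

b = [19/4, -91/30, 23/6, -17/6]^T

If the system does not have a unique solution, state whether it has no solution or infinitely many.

infinitely many solutions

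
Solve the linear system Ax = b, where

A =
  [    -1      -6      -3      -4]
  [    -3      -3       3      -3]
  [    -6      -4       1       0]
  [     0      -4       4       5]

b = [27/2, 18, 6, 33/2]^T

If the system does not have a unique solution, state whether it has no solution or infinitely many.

Row-reduce the augmented matrix:
R1 ← R1 / (-1).
R2 ← R2 + 3·R1.
R3 ← R3 + 6·R1.
R2 ← R2 / (15).
R1 ← R1 − 6·R2.
R3 ← R3 − 32·R2.
R4 ← R4 + 4·R2.
R3 ← R3 / (-33/5).
R1 ← R1 + 9/5·R3.
R2 ← R2 − 4/5·R3.
R4 ← R4 − 36/5·R3.
R4 ← R4 / (139/11).
R1 ← R1 + 10/11·R4.
R2 ← R2 − 13/11·R4.
R3 ← R3 + 8/11·R4.
Reading off the reduced rows gives x_1 = 3/2, x_2 = -3, x_3 = 3, x_4 = -3/2.

x_1 = 3/2, x_2 = -3, x_3 = 3, x_4 = -3/2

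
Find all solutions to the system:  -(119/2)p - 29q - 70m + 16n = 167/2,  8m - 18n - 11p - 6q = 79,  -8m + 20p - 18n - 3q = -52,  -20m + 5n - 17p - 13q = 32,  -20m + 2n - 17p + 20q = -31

Row-reduce:
R1 ← R1 / (-70).
R2 ← R2 − 8·R1.
R3 ← R3 + 8·R1.
R4 ← R4 + 20·R1.
R5 ← R5 + 20·R1.
R2 ← R2 / (-566/35).
R1 ← R1 + 8/35·R2.
R3 ← R3 + 694/35·R2.
R4 ← R4 − 3/7·R2.
R5 ← R5 + 18/7·R2.
R3 ← R3 / (13761/283).
R1 ← R1 − 1247/1132·R3.
R2 ← R2 − 623/566·R3.
R4 ← R4 + 267/566·R3.
R5 ← R5 − 801/283·R3.
R4 ← R4 / (-14823/3058).
R1 ← R1 − 1713/6116·R4.
R2 ← R2 − 949/3058·R4.
R3 ← R3 − 369/1529·R4.
R5 ← R5 − 44469/1529·R4.
Row 5 reduces to 0 = -6, a contradiction. The system is inconsistent.

no solution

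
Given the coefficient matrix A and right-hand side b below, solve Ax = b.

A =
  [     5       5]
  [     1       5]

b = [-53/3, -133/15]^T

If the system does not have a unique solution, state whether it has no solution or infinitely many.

x_1 = -11/5, x_2 = -4/3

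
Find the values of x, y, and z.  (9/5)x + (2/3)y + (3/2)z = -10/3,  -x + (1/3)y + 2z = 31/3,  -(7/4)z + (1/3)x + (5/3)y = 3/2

x = -5, y = 4, z = 2

Row-reduce the augmented matrix:
R1 ← R1 / (9/5).
R2 ← R2 + 1·R1.
R3 ← R3 − 1/3·R1.
R2 ← R2 / (19/27).
R1 ← R1 − 10/27·R2.
R3 ← R3 − 125/81·R2.
R3 ← R3 / (-1879/228).
R1 ← R1 + 25/38·R3.
R2 ← R2 − 153/38·R3.
Reading off the reduced rows gives x = -5, y = 4, z = 2.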